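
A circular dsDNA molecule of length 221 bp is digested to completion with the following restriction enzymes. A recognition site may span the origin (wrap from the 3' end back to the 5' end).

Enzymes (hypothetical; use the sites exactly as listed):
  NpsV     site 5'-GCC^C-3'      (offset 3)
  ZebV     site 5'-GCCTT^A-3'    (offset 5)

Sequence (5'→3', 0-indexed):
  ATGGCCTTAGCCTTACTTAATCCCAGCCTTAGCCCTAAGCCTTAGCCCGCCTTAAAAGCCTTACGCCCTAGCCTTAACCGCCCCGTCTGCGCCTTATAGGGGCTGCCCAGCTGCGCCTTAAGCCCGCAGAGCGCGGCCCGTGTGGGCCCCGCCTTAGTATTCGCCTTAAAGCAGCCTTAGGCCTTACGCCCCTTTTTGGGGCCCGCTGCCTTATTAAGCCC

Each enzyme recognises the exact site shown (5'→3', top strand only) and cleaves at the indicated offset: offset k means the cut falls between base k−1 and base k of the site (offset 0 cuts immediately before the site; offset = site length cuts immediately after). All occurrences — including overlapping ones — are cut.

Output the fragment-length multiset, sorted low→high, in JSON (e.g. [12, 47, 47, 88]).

Scan for sites:
  NpsV (GCCC, off=3): starts [31, 44, 64, 79, 104, 121, 135, 145, 187, 200, 217] → cuts [34, 47, 67, 82, 107, 124, 138, 148, 190, 203, 220]
  ZebV (GCCTTA, off=5): starts [3, 9, 25, 38, 48, 57, 70, 90, 114, 150, 162, 173, 180, 207] → cuts [8, 14, 30, 43, 53, 62, 75, 95, 119, 155, 167, 178, 185, 212]

Pooled cuts: [8, 14, 30, 34, 43, 47, 53, 62, 67, 75, 82, 95, 107, 119, 124, 138, 148, 155, 167, 178, 185, 190, 203, 212, 220]

Fragments:
  8→14: 6 bp
  14→30: 16 bp
  30→34: 4 bp
  34→43: 9 bp
  43→47: 4 bp
  47→53: 6 bp
  53→62: 9 bp
  62→67: 5 bp
  67→75: 8 bp
  75→82: 7 bp
  82→95: 13 bp
  95→107: 12 bp
  107→119: 12 bp
  119→124: 5 bp
  124→138: 14 bp
  138→148: 10 bp
  148→155: 7 bp
  155→167: 12 bp
  167→178: 11 bp
  178→185: 7 bp
  185→190: 5 bp
  190→203: 13 bp
  203→212: 9 bp
  212→220: 8 bp
  220→8 (wrap): 221-220+8 = 9 bp

[4,4,5,5,5,6,6,7,7,7,8,8,9,9,9,9,10,11,12,12,12,13,13,14,16]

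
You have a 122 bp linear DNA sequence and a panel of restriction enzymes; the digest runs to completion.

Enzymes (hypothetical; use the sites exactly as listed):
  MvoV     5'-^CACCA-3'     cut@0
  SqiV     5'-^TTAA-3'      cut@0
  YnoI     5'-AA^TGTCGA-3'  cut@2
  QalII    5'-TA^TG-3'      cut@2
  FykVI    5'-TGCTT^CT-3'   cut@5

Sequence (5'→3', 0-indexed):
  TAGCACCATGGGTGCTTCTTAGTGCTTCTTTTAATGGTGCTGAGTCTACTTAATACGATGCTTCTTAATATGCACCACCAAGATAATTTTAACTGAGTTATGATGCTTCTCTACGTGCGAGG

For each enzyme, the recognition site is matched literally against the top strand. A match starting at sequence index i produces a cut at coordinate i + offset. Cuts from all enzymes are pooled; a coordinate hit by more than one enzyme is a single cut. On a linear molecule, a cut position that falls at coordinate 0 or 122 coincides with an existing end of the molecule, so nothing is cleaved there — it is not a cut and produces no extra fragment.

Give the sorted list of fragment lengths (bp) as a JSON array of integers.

Per-enzyme occurrences:
  MvoV (CACCA, off=0): starts [3, 72, 75] → cuts [3, 72, 75]
  SqiV (TTAA, off=0): starts [30, 49, 64, 88] → cuts [30, 49, 64, 88]
  YnoI (AATGTCGA, off=2): no sites
  QalII (TATG, off=2): starts [68, 98] → cuts [70, 100]
  FykVI (TGCTTCT, off=5): starts [12, 22, 58, 103] → cuts [17, 27, 63, 108]

Pooled cuts: [3, 17, 27, 30, 49, 63, 64, 70, 72, 75, 88, 100, 108]

Fragment lengths:
  [0,3): 3 bp
  [3,17): 14 bp
  [17,27): 10 bp
  [27,30): 3 bp
  [30,49): 19 bp
  [49,63): 14 bp
  [63,64): 1 bp
  [64,70): 6 bp
  [70,72): 2 bp
  [72,75): 3 bp
  [75,88): 13 bp
  [88,100): 12 bp
  [100,108): 8 bp
  [108,122): 14 bp

[1,2,3,3,3,6,8,10,12,13,14,14,14,19]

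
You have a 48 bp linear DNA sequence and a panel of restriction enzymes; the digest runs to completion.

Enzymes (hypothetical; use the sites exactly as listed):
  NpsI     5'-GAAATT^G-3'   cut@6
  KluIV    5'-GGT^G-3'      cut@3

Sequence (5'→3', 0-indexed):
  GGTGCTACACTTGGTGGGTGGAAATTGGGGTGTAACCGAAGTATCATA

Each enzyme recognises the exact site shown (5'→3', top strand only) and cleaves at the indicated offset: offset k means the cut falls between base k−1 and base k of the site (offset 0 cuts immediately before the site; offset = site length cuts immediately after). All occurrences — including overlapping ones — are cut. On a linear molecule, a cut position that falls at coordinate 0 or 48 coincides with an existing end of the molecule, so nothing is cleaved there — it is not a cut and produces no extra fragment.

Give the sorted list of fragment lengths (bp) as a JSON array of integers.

Site scan:
  NpsI (GAAATTG, off=6): starts [20] → cuts [26]
  KluIV (GGTG, off=3): starts [0, 12, 16, 28] → cuts [3, 15, 19, 31]

All cut coordinates (distinct, sorted): [3, 15, 19, 26, 31]

Fragment lengths:
  [0,3): 3 bp
  [3,15): 12 bp
  [15,19): 4 bp
  [19,26): 7 bp
  [26,31): 5 bp
  [31,48): 17 bp

[3,4,5,7,12,17]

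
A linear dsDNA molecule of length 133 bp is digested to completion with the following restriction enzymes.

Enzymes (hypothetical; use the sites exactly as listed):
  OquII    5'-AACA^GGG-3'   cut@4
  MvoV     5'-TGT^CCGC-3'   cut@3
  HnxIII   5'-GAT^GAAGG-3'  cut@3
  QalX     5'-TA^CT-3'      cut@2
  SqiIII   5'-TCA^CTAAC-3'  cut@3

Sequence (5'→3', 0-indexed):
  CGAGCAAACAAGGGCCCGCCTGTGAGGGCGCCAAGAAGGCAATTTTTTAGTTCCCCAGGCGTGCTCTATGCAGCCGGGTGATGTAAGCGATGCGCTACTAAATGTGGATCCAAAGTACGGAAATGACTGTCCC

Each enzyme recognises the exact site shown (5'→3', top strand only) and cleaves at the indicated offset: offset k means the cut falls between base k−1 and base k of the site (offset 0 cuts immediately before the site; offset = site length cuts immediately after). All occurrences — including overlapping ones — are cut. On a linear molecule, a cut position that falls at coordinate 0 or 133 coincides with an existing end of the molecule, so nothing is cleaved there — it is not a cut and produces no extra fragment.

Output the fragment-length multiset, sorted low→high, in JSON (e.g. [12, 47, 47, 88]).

Scan for sites:
  OquII (AACAGGG, off=4): no sites
  MvoV (TGTCCGC, off=3): no sites
  HnxIII (GATGAAGG, off=3): no sites
  QalX TACT/2: at [95] ⇒ [97]
  SqiIII (TCACTAAC, off=3): no sites

All cut coordinates (distinct, sorted): [97]

Fragment lengths:
  [0,97): 97 bp
  [97,133): 36 bp

[36,97]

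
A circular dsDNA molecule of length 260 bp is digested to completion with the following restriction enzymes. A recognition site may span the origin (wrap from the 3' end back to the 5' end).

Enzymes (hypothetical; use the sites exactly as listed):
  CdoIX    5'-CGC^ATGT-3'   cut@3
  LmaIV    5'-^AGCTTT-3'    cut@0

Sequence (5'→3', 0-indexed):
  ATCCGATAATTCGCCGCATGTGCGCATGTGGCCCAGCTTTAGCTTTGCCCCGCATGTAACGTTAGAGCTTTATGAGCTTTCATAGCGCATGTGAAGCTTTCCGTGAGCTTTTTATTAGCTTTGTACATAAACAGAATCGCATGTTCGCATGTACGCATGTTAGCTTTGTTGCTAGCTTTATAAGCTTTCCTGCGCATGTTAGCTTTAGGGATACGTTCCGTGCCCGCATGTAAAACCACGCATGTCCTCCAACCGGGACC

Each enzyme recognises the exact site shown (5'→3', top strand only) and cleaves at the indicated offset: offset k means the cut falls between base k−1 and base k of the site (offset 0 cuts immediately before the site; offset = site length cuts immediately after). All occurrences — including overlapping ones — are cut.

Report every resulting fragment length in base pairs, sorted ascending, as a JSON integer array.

Per-enzyme occurrences:
  CdoIX (CGCATGT, off=3): starts [14, 22, 50, 85, 137, 145, 153, 192, 224, 238] → cuts [17, 25, 53, 88, 140, 148, 156, 195, 227, 241]
  LmaIV (AGCTTT, off=0): starts [34, 40, 65, 74, 94, 105, 116, 161, 173, 182, 200] → cuts [34, 40, 65, 74, 94, 105, 116, 161, 173, 182, 200]

All cut coordinates (distinct, sorted): [17, 25, 34, 40, 53, 65, 74, 88, 94, 105, 116, 140, 148, 156, 161, 173, 182, 195, 200, 227, 241]

Fragment lengths:
  17→25: 8 bp
  25→34: 9 bp
  34→40: 6 bp
  40→53: 13 bp
  53→65: 12 bp
  65→74: 9 bp
  74→88: 14 bp
  88→94: 6 bp
  94→105: 11 bp
  105→116: 11 bp
  116→140: 24 bp
  140→148: 8 bp
  148→156: 8 bp
  156→161: 5 bp
  161→173: 12 bp
  173→182: 9 bp
  182→195: 13 bp
  195→200: 5 bp
  200→227: 27 bp
  227→241: 14 bp
  241→17 (wrap): 260-241+17 = 36 bp

[5,5,6,6,8,8,8,9,9,9,11,11,12,12,13,13,14,14,24,27,36]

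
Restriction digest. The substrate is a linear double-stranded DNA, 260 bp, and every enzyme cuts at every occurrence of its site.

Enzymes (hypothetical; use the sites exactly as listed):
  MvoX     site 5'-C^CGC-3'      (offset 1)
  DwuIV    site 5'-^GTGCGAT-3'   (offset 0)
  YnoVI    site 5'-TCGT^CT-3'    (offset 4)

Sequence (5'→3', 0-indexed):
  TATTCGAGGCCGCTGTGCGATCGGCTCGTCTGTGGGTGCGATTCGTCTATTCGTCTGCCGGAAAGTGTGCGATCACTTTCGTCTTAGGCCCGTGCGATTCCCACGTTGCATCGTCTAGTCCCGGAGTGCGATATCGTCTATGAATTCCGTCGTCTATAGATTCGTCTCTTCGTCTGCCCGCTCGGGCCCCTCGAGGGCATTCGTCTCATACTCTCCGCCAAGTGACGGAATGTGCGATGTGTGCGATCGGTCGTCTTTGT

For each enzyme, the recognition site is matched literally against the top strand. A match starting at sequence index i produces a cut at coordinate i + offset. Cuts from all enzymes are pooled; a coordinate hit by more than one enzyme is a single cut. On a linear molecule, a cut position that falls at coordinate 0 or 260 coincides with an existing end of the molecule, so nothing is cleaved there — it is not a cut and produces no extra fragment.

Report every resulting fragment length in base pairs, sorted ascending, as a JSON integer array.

[4,5,6,6,8,8,9,9,10,11,11,11,12,12,12,14,15,16,16,16,23,26]

Scan for sites:
  MvoX (CCGC, off=1): starts [9, 177, 214] → cuts [10, 178, 215]
  DwuIV (GTGCGAT, off=0): starts [14, 35, 66, 91, 125, 231, 240] → cuts [14, 35, 66, 91, 125, 231, 240]
  YnoVI (TCGTCT, off=4): starts [25, 42, 50, 78, 110, 133, 149, 161, 169, 200, 250] → cuts [29, 46, 54, 82, 114, 137, 153, 165, 173, 204, 254]

Pooled cuts: [10, 14, 29, 35, 46, 54, 66, 82, 91, 114, 125, 137, 153, 165, 173, 178, 204, 215, 231, 240, 254]

Fragments:
  [0,10): 10 bp
  [10,14): 4 bp
  [14,29): 15 bp
  [29,35): 6 bp
  [35,46): 11 bp
  [46,54): 8 bp
  [54,66): 12 bp
  [66,82): 16 bp
  [82,91): 9 bp
  [91,114): 23 bp
  [114,125): 11 bp
  [125,137): 12 bp
  [137,153): 16 bp
  [153,165): 12 bp
  [165,173): 8 bp
  [173,178): 5 bp
  [178,204): 26 bp
  [204,215): 11 bp
  [215,231): 16 bp
  [231,240): 9 bp
  [240,254): 14 bp
  [254,260): 6 bp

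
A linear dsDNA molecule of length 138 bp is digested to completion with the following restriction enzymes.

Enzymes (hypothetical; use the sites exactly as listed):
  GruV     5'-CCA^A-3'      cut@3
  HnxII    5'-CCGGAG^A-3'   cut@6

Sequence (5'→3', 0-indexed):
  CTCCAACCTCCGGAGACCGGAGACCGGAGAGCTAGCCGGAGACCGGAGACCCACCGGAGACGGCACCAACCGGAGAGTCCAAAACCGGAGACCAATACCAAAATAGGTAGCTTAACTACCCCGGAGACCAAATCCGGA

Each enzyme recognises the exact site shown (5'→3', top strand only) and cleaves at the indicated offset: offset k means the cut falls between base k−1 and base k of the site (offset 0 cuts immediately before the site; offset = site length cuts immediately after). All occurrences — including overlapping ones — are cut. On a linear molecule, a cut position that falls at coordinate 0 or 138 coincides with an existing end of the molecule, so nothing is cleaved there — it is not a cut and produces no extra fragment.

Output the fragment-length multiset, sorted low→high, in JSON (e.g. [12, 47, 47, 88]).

[4,4,5,6,6,7,7,7,7,8,9,9,10,11,12,26]

Site scan:
  GruV (CCAA, off=3): starts [2, 65, 78, 91, 97, 127] → cuts [5, 68, 81, 94, 100, 130]
  HnxII (CCGGAGA, off=6): starts [9, 16, 23, 35, 42, 53, 69, 84, 120] → cuts [15, 22, 29, 41, 48, 59, 75, 90, 126]

All cut coordinates (distinct, sorted): [5, 15, 22, 29, 41, 48, 59, 68, 75, 81, 90, 94, 100, 126, 130]

Fragment lengths:
  [0,5): 5 bp
  [5,15): 10 bp
  [15,22): 7 bp
  [22,29): 7 bp
  [29,41): 12 bp
  [41,48): 7 bp
  [48,59): 11 bp
  [59,68): 9 bp
  [68,75): 7 bp
  [75,81): 6 bp
  [81,90): 9 bp
  [90,94): 4 bp
  [94,100): 6 bp
  [100,126): 26 bp
  [126,130): 4 bp
  [130,138): 8 bp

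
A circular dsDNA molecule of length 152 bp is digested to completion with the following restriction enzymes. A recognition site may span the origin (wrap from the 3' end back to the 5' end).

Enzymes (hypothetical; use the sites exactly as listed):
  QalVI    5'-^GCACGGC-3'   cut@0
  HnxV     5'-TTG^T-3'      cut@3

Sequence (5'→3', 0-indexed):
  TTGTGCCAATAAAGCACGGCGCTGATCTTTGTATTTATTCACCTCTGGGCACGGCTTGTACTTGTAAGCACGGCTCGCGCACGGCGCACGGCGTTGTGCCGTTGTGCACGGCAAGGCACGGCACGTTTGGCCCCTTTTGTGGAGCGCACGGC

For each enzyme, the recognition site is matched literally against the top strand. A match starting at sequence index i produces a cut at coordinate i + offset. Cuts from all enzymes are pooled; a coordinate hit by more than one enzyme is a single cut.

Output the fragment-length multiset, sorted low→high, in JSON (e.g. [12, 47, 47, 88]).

Per-enzyme occurrences:
  QalVI (GCACGGC, off=0): starts [13, 48, 67, 78, 85, 105, 115, 145] → cuts [13, 48, 67, 78, 85, 105, 115, 145]
  HnxV (TTGT, off=3): starts [0, 28, 55, 61, 93, 101, 136] → cuts [3, 31, 58, 64, 96, 104, 139]

Pooled cuts: [3, 13, 31, 48, 58, 64, 67, 78, 85, 96, 104, 105, 115, 139, 145]

Fragments:
  3→13: 10 bp
  13→31: 18 bp
  31→48: 17 bp
  48→58: 10 bp
  58→64: 6 bp
  64→67: 3 bp
  67→78: 11 bp
  78→85: 7 bp
  85→96: 11 bp
  96→104: 8 bp
  104→105: 1 bp
  105→115: 10 bp
  115→139: 24 bp
  139→145: 6 bp
  145→3 (wrap): 152-145+3 = 10 bp

[1,3,6,6,7,8,10,10,10,10,11,11,17,18,24]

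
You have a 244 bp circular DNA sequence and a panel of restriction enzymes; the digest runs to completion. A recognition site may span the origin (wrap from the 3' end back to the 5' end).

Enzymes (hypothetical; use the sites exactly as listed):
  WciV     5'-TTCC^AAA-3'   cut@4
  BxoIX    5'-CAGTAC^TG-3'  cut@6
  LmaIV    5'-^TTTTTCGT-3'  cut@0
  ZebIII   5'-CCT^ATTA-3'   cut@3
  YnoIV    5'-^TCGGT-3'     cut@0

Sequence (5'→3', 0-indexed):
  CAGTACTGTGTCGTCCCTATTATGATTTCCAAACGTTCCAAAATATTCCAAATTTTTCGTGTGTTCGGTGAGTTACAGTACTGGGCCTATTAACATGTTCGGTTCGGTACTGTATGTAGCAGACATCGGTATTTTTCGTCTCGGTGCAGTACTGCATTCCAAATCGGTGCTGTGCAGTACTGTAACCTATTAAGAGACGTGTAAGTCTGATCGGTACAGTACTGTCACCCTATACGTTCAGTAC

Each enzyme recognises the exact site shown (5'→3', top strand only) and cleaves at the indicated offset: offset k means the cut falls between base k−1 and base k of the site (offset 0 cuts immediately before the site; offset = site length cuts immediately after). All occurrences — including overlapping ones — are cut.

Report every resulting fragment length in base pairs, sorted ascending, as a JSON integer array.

Scan for sites:
  WciV (TTCCAAA, off=4): starts [26, 35, 45, 156] → cuts [30, 39, 49, 160]
  BxoIX (CAGTACTG, off=6): starts [0, 75, 146, 174, 216] → cuts [6, 81, 152, 180, 222]
  LmaIV (TTTTTCGT, off=0): starts [52, 131] → cuts [52, 131]
  ZebIII (CCTATTA, off=3): starts [15, 85, 185] → cuts [18, 88, 188]
  YnoIV (TCGGT, off=0): starts [64, 98, 103, 125, 140, 163, 210] → cuts [64, 98, 103, 125, 140, 163, 210]

Pooled cuts: [6, 18, 30, 39, 49, 52, 64, 81, 88, 98, 103, 125, 131, 140, 152, 160, 163, 180, 188, 210, 222]

Fragment lengths:
  6→18: 12 bp
  18→30: 12 bp
  30→39: 9 bp
  39→49: 10 bp
  49→52: 3 bp
  52→64: 12 bp
  64→81: 17 bp
  81→88: 7 bp
  88→98: 10 bp
  98→103: 5 bp
  103→125: 22 bp
  125→131: 6 bp
  131→140: 9 bp
  140→152: 12 bp
  152→160: 8 bp
  160→163: 3 bp
  163→180: 17 bp
  180→188: 8 bp
  188→210: 22 bp
  210→222: 12 bp
  222→6 (wrap): 244-222+6 = 28 bp

[3,3,5,6,7,8,8,9,9,10,10,12,12,12,12,12,17,17,22,22,28]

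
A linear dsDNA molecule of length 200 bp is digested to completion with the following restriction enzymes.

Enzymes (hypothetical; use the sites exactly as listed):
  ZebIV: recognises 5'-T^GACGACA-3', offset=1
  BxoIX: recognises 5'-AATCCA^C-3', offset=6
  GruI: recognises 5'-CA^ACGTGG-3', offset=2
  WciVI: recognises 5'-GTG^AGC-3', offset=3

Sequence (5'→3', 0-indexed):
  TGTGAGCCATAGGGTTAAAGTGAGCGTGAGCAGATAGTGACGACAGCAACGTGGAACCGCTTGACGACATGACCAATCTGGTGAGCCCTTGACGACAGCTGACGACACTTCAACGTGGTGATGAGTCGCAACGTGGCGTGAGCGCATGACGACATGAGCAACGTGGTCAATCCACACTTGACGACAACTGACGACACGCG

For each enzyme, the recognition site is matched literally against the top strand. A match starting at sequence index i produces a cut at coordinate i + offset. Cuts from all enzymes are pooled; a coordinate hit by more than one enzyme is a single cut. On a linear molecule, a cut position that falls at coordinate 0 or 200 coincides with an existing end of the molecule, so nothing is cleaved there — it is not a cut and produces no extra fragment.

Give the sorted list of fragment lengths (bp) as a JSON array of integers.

Per-enzyme occurrences:
  ZebIV TGACGACA/1: at [37, 61, 89, 99, 146, 178, 188] ⇒ [38, 62, 90, 100, 147, 179, 189]
  BxoIX AATCCAC/6: at [168] ⇒ [174]
  GruI CAACGTGG/2: at [46, 110, 128, 158] ⇒ [48, 112, 130, 160]
  WciVI GTGAGC/3: at [1, 19, 25, 80, 137] ⇒ [4, 22, 28, 83, 140]

Pooled cuts: [4, 22, 28, 38, 48, 62, 83, 90, 100, 112, 130, 140, 147, 160, 174, 179, 189]

Fragment lengths:
  [0,4): 4 bp
  [4,22): 18 bp
  [22,28): 6 bp
  [28,38): 10 bp
  [38,48): 10 bp
  [48,62): 14 bp
  [62,83): 21 bp
  [83,90): 7 bp
  [90,100): 10 bp
  [100,112): 12 bp
  [112,130): 18 bp
  [130,140): 10 bp
  [140,147): 7 bp
  [147,160): 13 bp
  [160,174): 14 bp
  [174,179): 5 bp
  [179,189): 10 bp
  [189,200): 11 bp

[4,5,6,7,7,10,10,10,10,10,11,12,13,14,14,18,18,21]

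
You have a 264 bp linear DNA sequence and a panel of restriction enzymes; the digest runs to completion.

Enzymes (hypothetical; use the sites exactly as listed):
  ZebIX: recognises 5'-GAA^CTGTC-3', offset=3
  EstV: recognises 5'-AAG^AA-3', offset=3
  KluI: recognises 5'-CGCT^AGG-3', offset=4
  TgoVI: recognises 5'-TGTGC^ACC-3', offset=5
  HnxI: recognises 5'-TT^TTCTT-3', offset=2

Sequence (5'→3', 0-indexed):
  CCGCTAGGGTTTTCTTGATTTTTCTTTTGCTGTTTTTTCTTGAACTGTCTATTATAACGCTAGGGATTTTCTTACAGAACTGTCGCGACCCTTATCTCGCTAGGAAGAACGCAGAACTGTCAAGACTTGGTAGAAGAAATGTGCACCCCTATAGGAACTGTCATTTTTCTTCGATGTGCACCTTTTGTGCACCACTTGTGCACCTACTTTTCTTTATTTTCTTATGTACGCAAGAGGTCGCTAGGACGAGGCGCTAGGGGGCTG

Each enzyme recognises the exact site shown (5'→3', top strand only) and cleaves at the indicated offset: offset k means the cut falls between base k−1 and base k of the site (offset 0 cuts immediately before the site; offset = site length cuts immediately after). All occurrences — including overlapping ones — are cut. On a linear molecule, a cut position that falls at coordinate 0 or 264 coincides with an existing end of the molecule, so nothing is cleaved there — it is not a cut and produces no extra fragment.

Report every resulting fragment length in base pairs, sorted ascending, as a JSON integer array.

Per-enzyme occurrences:
  ZebIX (GAACTGTC, off=3): starts [41, 76, 113, 154] → cuts [44, 79, 116, 157]
  EstV (AAGAA, off=3): starts [104, 133] → cuts [107, 136]
  KluI (CGCTAGG, off=4): starts [1, 57, 97, 238, 251] → cuts [5, 61, 101, 242, 255]
  TgoVI (TGTGCACC, off=5): starts [139, 174, 185, 196] → cuts [144, 179, 190, 201]
  HnxI (TTTTCTT, off=2): starts [9, 19, 34, 66, 164, 207, 216] → cuts [11, 21, 36, 68, 166, 209, 218]

All cut coordinates (distinct, sorted): [5, 11, 21, 36, 44, 61, 68, 79, 101, 107, 116, 136, 144, 157, 166, 179, 190, 201, 209, 218, 242, 255]

Fragment lengths:
  [0,5): 5 bp
  [5,11): 6 bp
  [11,21): 10 bp
  [21,36): 15 bp
  [36,44): 8 bp
  [44,61): 17 bp
  [61,68): 7 bp
  [68,79): 11 bp
  [79,101): 22 bp
  [101,107): 6 bp
  [107,116): 9 bp
  [116,136): 20 bp
  [136,144): 8 bp
  [144,157): 13 bp
  [157,166): 9 bp
  [166,179): 13 bp
  [179,190): 11 bp
  [190,201): 11 bp
  [201,209): 8 bp
  [209,218): 9 bp
  [218,242): 24 bp
  [242,255): 13 bp
  [255,264): 9 bp

[5,6,6,7,8,8,8,9,9,9,9,10,11,11,11,13,13,13,15,17,20,22,24]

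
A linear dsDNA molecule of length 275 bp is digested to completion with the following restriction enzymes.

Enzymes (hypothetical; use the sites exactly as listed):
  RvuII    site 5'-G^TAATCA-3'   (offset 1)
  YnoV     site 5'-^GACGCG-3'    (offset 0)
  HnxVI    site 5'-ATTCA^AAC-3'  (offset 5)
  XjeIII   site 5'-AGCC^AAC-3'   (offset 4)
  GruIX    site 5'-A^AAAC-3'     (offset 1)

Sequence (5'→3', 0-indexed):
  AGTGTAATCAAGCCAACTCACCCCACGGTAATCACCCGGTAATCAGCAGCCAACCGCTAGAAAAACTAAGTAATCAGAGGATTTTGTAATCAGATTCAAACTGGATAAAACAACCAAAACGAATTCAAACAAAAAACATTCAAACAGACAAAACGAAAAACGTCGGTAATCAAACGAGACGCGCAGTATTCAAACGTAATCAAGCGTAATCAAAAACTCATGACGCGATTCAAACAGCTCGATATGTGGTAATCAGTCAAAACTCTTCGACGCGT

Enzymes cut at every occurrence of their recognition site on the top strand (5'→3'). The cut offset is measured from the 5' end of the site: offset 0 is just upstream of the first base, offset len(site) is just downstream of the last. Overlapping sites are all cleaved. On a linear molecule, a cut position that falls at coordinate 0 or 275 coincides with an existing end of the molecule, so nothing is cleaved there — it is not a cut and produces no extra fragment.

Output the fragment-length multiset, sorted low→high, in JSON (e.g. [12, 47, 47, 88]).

[4,4,6,7,7,7,8,8,8,9,9,9,9,9,10,10,10,11,11,11,11,11,12,12,14,15,16,17]

Scan for sites:
  RvuII (GTAATCA, off=1): starts [3, 27, 38, 69, 85, 165, 195, 205, 248] → cuts [4, 28, 39, 70, 86, 166, 196, 206, 249]
  YnoV (GACGCG, off=0): starts [177, 221, 268] → cuts [177, 221, 268]
  HnxVI (ATTCAAAC, off=5): starts [93, 122, 137, 187, 227] → cuts [98, 127, 142, 192, 232]
  XjeIII (AGCCAAC, off=4): starts [10, 47] → cuts [14, 51]
  GruIX (AAAAC, off=1): starts [61, 106, 115, 132, 149, 156, 212, 258] → cuts [62, 107, 116, 133, 150, 157, 213, 259]

Pooled cuts: [4, 14, 28, 39, 51, 62, 70, 86, 98, 107, 116, 127, 133, 142, 150, 157, 166, 177, 192, 196, 206, 213, 221, 232, 249, 259, 268]

Fragments:
  [0,4): 4 bp
  [4,14): 10 bp
  [14,28): 14 bp
  [28,39): 11 bp
  [39,51): 12 bp
  [51,62): 11 bp
  [62,70): 8 bp
  [70,86): 16 bp
  [86,98): 12 bp
  [98,107): 9 bp
  [107,116): 9 bp
  [116,127): 11 bp
  [127,133): 6 bp
  [133,142): 9 bp
  [142,150): 8 bp
  [150,157): 7 bp
  [157,166): 9 bp
  [166,177): 11 bp
  [177,192): 15 bp
  [192,196): 4 bp
  [196,206): 10 bp
  [206,213): 7 bp
  [213,221): 8 bp
  [221,232): 11 bp
  [232,249): 17 bp
  [249,259): 10 bp
  [259,268): 9 bp
  [268,275): 7 bp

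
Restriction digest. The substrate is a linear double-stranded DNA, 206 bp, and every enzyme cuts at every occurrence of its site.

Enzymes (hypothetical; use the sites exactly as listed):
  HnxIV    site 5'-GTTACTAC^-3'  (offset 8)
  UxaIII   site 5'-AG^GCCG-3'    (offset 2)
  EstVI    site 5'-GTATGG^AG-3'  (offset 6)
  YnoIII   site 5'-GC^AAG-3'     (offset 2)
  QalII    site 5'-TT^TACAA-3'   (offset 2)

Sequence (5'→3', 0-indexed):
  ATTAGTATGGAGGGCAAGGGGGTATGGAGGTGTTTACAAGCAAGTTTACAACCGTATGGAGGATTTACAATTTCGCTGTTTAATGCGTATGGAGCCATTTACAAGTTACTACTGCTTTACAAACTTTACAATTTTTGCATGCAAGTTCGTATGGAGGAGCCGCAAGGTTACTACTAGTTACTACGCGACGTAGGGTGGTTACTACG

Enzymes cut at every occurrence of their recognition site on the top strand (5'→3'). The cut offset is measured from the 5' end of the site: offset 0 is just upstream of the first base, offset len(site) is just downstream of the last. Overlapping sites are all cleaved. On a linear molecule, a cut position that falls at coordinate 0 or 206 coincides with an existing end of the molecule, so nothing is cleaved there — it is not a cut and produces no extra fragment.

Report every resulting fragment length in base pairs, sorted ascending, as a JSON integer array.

Scan for sites:
  HnxIV (GTTACTAC, off=8): starts [104, 166, 176, 197] → cuts [112, 174, 184, 205]
  UxaIII (AGGCCG, off=2): no sites
  EstVI (GTATGGAG, off=6): starts [4, 21, 53, 86, 148] → cuts [10, 27, 59, 92, 154]
  YnoIII (GCAAG, off=2): starts [13, 39, 140, 161] → cuts [15, 41, 142, 163]
  QalII (TTTACAA, off=2): starts [32, 44, 63, 97, 115, 124] → cuts [34, 46, 65, 99, 117, 126]

All cut coordinates (distinct, sorted): [10, 15, 27, 34, 41, 46, 59, 65, 92, 99, 112, 117, 126, 142, 154, 163, 174, 184, 205]

Fragment lengths:
  [0,10): 10 bp
  [10,15): 5 bp
  [15,27): 12 bp
  [27,34): 7 bp
  [34,41): 7 bp
  [41,46): 5 bp
  [46,59): 13 bp
  [59,65): 6 bp
  [65,92): 27 bp
  [92,99): 7 bp
  [99,112): 13 bp
  [112,117): 5 bp
  [117,126): 9 bp
  [126,142): 16 bp
  [142,154): 12 bp
  [154,163): 9 bp
  [163,174): 11 bp
  [174,184): 10 bp
  [184,205): 21 bp
  [205,206): 1 bp

[1,5,5,5,6,7,7,7,9,9,10,10,11,12,12,13,13,16,21,27]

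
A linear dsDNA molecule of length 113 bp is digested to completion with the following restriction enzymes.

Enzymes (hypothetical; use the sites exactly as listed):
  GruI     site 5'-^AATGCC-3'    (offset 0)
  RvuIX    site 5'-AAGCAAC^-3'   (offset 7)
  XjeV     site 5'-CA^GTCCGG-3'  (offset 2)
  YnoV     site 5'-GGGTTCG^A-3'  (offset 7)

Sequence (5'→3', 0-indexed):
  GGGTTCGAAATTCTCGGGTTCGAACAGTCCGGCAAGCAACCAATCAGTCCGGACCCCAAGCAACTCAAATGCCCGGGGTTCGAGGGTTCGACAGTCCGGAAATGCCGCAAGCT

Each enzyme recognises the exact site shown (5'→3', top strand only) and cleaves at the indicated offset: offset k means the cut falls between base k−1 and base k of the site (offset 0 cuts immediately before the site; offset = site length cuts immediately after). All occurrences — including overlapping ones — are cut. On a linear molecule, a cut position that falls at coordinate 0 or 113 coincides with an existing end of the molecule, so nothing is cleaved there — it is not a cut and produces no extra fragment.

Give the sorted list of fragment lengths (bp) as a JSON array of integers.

[3,3,4,6,7,7,8,13,14,15,15,18]

Per-enzyme occurrences:
  GruI (AATGCC, off=0): starts [67, 100] → cuts [67, 100]
  RvuIX (AAGCAAC, off=7): starts [33, 57] → cuts [40, 64]
  XjeV (CAGTCCGG, off=2): starts [24, 44, 91] → cuts [26, 46, 93]
  YnoV (GGGTTCGA, off=7): starts [0, 15, 75, 83] → cuts [7, 22, 82, 90]

Pooled cuts: [7, 22, 26, 40, 46, 64, 67, 82, 90, 93, 100]

Fragment lengths:
  [0,7): 7 bp
  [7,22): 15 bp
  [22,26): 4 bp
  [26,40): 14 bp
  [40,46): 6 bp
  [46,64): 18 bp
  [64,67): 3 bp
  [67,82): 15 bp
  [82,90): 8 bp
  [90,93): 3 bp
  [93,100): 7 bp
  [100,113): 13 bp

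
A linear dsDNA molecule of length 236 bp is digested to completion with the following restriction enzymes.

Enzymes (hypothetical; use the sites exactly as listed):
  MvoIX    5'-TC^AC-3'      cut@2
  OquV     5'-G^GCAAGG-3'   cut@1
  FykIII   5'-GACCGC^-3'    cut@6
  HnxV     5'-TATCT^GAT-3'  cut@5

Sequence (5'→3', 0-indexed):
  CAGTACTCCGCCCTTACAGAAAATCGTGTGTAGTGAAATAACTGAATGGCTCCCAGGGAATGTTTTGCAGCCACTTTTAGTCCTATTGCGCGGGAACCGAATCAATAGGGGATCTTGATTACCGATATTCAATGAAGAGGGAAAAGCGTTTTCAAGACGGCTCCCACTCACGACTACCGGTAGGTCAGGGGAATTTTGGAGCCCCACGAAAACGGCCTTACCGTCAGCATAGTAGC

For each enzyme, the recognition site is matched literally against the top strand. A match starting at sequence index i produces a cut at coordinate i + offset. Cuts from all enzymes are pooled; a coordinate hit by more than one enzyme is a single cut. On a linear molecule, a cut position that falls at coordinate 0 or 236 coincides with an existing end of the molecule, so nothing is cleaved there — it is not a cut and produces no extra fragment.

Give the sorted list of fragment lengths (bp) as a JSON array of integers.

[67,169]

Per-enzyme occurrences:
  MvoIX (TCAC, off=2): starts [167] → cuts [169]
  OquV (GGCAAGG, off=1): no sites
  FykIII (GACCGC, off=6): no sites
  HnxV (TATCTGAT, off=5): no sites

Pooled cuts: [169]

Fragment lengths:
  [0,169): 169 bp
  [169,236): 67 bp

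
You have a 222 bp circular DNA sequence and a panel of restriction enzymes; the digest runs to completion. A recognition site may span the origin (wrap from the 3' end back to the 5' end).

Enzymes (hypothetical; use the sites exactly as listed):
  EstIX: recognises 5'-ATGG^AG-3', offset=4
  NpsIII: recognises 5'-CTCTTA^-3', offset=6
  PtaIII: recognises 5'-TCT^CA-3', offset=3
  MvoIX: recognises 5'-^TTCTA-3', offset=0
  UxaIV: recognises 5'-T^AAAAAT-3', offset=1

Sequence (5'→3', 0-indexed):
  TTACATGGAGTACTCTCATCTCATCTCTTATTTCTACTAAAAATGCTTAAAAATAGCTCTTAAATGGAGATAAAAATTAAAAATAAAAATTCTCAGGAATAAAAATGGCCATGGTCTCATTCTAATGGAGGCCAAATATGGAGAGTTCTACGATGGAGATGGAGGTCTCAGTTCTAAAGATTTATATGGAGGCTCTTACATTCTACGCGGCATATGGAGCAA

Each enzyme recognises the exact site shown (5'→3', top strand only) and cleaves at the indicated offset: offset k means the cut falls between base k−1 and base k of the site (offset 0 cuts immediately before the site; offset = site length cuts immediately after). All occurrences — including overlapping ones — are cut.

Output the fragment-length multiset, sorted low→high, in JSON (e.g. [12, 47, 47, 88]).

Site scan:
  EstIX (ATGGAG, off=4): starts [4, 63, 124, 137, 152, 158, 185, 213] → cuts [8, 67, 128, 141, 156, 162, 189, 217]
  NpsIII (CTCTTA, off=6): starts [24, 56, 192] → cuts [30, 62, 198]
  PtaIII (TCTCA, off=3): starts [13, 18, 90, 114, 165] → cuts [16, 21, 93, 117, 168]
  MvoIX (TTCTA, off=0): starts [31, 119, 145, 171, 200] → cuts [31, 119, 145, 171, 200]
  UxaIV (TAAAAAT, off=1): starts [37, 47, 70, 77, 83, 99] → cuts [38, 48, 71, 78, 84, 100]

Pooled cuts: [8, 16, 21, 30, 31, 38, 48, 62, 67, 71, 78, 84, 93, 100, 117, 119, 128, 141, 145, 156, 162, 168, 171, 189, 198, 200, 217]

Fragments:
  8→16: 8 bp
  16→21: 5 bp
  21→30: 9 bp
  30→31: 1 bp
  31→38: 7 bp
  38→48: 10 bp
  48→62: 14 bp
  62→67: 5 bp
  67→71: 4 bp
  71→78: 7 bp
  78→84: 6 bp
  84→93: 9 bp
  93→100: 7 bp
  100→117: 17 bp
  117→119: 2 bp
  119→128: 9 bp
  128→141: 13 bp
  141→145: 4 bp
  145→156: 11 bp
  156→162: 6 bp
  162→168: 6 bp
  168→171: 3 bp
  171→189: 18 bp
  189→198: 9 bp
  198→200: 2 bp
  200→217: 17 bp
  217→8 (wrap): 222-217+8 = 13 bp

[1,2,2,3,4,4,5,5,6,6,6,7,7,7,8,9,9,9,9,10,11,13,13,14,17,17,18]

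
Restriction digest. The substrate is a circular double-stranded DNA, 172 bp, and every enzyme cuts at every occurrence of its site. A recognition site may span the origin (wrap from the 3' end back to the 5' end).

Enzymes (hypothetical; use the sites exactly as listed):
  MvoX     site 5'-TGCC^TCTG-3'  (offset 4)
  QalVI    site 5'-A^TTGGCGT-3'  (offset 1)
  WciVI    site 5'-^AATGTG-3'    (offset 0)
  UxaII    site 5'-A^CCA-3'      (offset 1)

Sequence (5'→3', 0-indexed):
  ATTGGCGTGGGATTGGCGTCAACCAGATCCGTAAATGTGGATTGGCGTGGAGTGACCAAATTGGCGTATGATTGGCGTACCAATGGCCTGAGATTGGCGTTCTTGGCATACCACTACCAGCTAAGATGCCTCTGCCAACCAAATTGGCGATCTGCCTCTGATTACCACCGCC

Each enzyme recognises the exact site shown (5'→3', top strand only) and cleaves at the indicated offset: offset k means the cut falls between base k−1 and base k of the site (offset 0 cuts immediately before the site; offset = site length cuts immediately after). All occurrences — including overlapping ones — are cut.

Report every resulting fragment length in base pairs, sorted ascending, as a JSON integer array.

Scan for sites:
  MvoX TGCCTCTG/4: at [126, 152] ⇒ [130, 156]
  QalVI ATTGGCGT/1: at [0, 11, 40, 59, 70, 92] ⇒ [1, 12, 41, 60, 71, 93]
  WciVI AATGTG/0: at [33] ⇒ [33]
  UxaII ACCA/1: at [21, 54, 78, 109, 115, 137, 163] ⇒ [22, 55, 79, 110, 116, 138, 164]

All cut coordinates (distinct, sorted): [1, 12, 22, 33, 41, 55, 60, 71, 79, 93, 110, 116, 130, 138, 156, 164]

Fragment lengths:
  1→12: 11 bp
  12→22: 10 bp
  22→33: 11 bp
  33→41: 8 bp
  41→55: 14 bp
  55→60: 5 bp
  60→71: 11 bp
  71→79: 8 bp
  79→93: 14 bp
  93→110: 17 bp
  110→116: 6 bp
  116→130: 14 bp
  130→138: 8 bp
  138→156: 18 bp
  156→164: 8 bp
  164→1 (wrap): 172-164+1 = 9 bp

[5,6,8,8,8,8,9,10,11,11,11,14,14,14,17,18]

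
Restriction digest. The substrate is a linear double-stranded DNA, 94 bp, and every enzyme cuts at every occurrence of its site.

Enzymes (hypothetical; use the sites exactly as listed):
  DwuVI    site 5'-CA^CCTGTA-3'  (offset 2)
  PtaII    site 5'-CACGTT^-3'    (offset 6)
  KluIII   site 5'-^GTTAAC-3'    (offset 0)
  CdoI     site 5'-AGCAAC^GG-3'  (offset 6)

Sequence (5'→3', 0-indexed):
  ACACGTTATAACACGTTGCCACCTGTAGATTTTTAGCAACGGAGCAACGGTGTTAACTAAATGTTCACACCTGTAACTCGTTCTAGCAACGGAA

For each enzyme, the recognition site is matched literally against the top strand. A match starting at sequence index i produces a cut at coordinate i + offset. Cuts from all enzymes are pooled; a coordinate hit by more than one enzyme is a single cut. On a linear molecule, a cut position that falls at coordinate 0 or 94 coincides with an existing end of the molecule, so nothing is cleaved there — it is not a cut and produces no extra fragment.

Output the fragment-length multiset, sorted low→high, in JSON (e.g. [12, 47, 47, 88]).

[3,4,4,7,8,10,18,19,21]

Scan for sites:
  DwuVI CACCTGTA/2: at [19, 67] ⇒ [21, 69]
  PtaII CACGTT/6: at [1, 11] ⇒ [7, 17]
  KluIII GTTAAC/0: at [51] ⇒ [51]
  CdoI AGCAACGG/6: at [34, 42, 84] ⇒ [40, 48, 90]

Pooled cuts: [7, 17, 21, 40, 48, 51, 69, 90]

Fragment lengths:
  [0,7): 7 bp
  [7,17): 10 bp
  [17,21): 4 bp
  [21,40): 19 bp
  [40,48): 8 bp
  [48,51): 3 bp
  [51,69): 18 bp
  [69,90): 21 bp
  [90,94): 4 bp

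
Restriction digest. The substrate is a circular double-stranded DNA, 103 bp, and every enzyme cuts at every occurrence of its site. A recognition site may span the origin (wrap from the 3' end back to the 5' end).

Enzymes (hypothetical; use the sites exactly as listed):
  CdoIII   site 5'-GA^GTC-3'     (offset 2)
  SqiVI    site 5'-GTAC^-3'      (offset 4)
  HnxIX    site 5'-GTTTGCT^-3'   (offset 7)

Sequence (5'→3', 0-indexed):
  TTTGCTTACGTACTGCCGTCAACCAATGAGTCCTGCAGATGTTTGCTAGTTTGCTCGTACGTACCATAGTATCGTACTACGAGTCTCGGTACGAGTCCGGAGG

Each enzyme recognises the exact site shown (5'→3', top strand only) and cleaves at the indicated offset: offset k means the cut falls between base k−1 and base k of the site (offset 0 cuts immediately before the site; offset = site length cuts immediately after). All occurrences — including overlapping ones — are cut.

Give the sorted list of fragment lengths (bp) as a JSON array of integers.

Scan for sites:
  CdoIII GAGTC/2: at [27, 80, 92] ⇒ [29, 82, 94]
  SqiVI GTAC/4: at [9, 56, 60, 73, 88] ⇒ [13, 60, 64, 77, 92]
  HnxIX GTTTGCT/7: at [40, 48, 102] ⇒ [6, 47, 55]

Pooled cuts: [6, 13, 29, 47, 55, 60, 64, 77, 82, 92, 94]

Fragments:
  6→13: 7 bp
  13→29: 16 bp
  29→47: 18 bp
  47→55: 8 bp
  55→60: 5 bp
  60→64: 4 bp
  64→77: 13 bp
  77→82: 5 bp
  82→92: 10 bp
  92→94: 2 bp
  94→6 (wrap): 103-94+6 = 15 bp

[2,4,5,5,7,8,10,13,15,16,18]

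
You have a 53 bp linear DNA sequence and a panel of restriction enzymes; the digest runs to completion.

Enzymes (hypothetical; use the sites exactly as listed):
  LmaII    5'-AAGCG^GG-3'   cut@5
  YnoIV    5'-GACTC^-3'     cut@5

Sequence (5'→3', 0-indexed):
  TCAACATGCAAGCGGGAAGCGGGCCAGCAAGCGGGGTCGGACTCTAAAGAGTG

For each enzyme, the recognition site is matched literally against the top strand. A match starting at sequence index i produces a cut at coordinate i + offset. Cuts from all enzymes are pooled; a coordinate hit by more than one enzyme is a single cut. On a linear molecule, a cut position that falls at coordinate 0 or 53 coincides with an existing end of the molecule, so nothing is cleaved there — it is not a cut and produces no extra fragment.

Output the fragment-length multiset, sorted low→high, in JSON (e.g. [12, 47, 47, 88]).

Per-enzyme occurrences:
  LmaII AAGCGGG/5: at [9, 16, 28] ⇒ [14, 21, 33]
  YnoIV GACTC/5: at [39] ⇒ [44]

Pooled cuts: [14, 21, 33, 44]

Fragments:
  [0,14): 14 bp
  [14,21): 7 bp
  [21,33): 12 bp
  [33,44): 11 bp
  [44,53): 9 bp

[7,9,11,12,14]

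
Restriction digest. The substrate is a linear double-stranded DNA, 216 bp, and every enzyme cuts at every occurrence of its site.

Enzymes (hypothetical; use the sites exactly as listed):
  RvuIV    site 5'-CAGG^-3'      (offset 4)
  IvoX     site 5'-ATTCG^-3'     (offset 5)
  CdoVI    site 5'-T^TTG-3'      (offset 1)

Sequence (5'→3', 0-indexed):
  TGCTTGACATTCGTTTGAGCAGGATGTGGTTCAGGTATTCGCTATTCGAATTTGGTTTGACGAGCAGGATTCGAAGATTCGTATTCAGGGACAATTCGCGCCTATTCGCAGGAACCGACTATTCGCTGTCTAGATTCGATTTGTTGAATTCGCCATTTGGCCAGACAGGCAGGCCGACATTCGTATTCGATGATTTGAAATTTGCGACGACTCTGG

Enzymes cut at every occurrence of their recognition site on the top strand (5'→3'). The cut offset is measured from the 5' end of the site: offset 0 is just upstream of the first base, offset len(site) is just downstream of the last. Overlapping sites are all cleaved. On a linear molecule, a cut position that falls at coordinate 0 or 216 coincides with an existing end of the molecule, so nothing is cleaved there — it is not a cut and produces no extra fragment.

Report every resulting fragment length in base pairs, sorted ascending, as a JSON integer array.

[1,2,3,4,4,4,5,5,5,6,6,7,7,8,8,9,9,10,10,12,12,12,13,13,13,13,15]

Site scan:
  RvuIV (CAGG, off=4): starts [19, 31, 64, 85, 108, 165, 169] → cuts [23, 35, 68, 89, 112, 169, 173]
  IvoX (ATTCG, off=5): starts [8, 36, 43, 68, 76, 93, 103, 120, 133, 147, 178, 184] → cuts [13, 41, 48, 73, 81, 98, 108, 125, 138, 152, 183, 189]
  CdoVI (TTTG, off=1): starts [13, 50, 55, 139, 155, 193, 200] → cuts [14, 51, 56, 140, 156, 194, 201]

Pooled cuts: [13, 14, 23, 35, 41, 48, 51, 56, 68, 73, 81, 89, 98, 108, 112, 125, 138, 140, 152, 156, 169, 173, 183, 189, 194, 201]

Fragment lengths:
  [0,13): 13 bp
  [13,14): 1 bp
  [14,23): 9 bp
  [23,35): 12 bp
  [35,41): 6 bp
  [41,48): 7 bp
  [48,51): 3 bp
  [51,56): 5 bp
  [56,68): 12 bp
  [68,73): 5 bp
  [73,81): 8 bp
  [81,89): 8 bp
  [89,98): 9 bp
  [98,108): 10 bp
  [108,112): 4 bp
  [112,125): 13 bp
  [125,138): 13 bp
  [138,140): 2 bp
  [140,152): 12 bp
  [152,156): 4 bp
  [156,169): 13 bp
  [169,173): 4 bp
  [173,183): 10 bp
  [183,189): 6 bp
  [189,194): 5 bp
  [194,201): 7 bp
  [201,216): 15 bp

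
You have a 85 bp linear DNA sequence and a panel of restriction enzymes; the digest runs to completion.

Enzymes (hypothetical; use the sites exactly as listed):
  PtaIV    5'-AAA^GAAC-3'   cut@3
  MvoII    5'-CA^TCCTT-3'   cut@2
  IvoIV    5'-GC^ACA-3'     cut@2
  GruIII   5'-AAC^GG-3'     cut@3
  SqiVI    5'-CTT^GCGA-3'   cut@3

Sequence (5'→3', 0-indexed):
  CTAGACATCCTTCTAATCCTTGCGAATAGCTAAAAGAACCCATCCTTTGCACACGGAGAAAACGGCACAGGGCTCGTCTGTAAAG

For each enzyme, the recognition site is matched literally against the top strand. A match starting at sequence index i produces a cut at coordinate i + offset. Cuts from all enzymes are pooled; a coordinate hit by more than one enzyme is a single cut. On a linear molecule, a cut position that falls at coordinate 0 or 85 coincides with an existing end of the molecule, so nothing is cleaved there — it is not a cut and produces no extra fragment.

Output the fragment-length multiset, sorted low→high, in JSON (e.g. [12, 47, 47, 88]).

Scan for sites:
  PtaIV (AAAGAAC, off=3): starts [32] → cuts [35]
  MvoII (CATCCTT, off=2): starts [5, 40] → cuts [7, 42]
  IvoIV (GCACA, off=2): starts [48, 64] → cuts [50, 66]
  GruIII (AACGG, off=3): starts [60] → cuts [63]
  SqiVI (CTTGCGA, off=3): starts [18] → cuts [21]

All cut coordinates (distinct, sorted): [7, 21, 35, 42, 50, 63, 66]

Fragments:
  [0,7): 7 bp
  [7,21): 14 bp
  [21,35): 14 bp
  [35,42): 7 bp
  [42,50): 8 bp
  [50,63): 13 bp
  [63,66): 3 bp
  [66,85): 19 bp

[3,7,7,8,13,14,14,19]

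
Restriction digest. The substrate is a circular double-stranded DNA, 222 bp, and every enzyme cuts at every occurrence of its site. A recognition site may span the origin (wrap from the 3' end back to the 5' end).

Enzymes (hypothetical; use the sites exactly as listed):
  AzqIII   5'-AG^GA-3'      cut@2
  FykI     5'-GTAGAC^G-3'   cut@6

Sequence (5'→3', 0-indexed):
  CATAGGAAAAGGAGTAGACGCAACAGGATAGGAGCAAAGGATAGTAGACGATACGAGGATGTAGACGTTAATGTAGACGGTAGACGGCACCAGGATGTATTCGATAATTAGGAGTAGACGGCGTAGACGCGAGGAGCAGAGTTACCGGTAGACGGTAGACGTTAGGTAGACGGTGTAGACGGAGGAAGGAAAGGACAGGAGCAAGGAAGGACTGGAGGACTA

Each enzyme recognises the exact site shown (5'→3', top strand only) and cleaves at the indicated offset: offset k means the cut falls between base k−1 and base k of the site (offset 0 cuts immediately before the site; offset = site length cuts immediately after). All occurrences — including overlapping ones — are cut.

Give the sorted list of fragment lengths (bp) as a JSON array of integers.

Scan for sites:
  AzqIII AGGA/2: at [3, 9, 24, 29, 37, 55, 91, 109, 131, 182, 186, 191, 196, 203, 207, 215] ⇒ [5, 11, 26, 31, 39, 57, 93, 111, 133, 184, 188, 193, 198, 205, 209, 217]
  FykI GTAGACG/6: at [13, 43, 60, 72, 79, 113, 122, 147, 154, 165, 174] ⇒ [19, 49, 66, 78, 85, 119, 128, 153, 160, 171, 180]

All cut coordinates (distinct, sorted): [5, 11, 19, 26, 31, 39, 49, 57, 66, 78, 85, 93, 111, 119, 128, 133, 153, 160, 171, 180, 184, 188, 193, 198, 205, 209, 217]

Fragment lengths:
  5→11: 6 bp
  11→19: 8 bp
  19→26: 7 bp
  26→31: 5 bp
  31→39: 8 bp
  39→49: 10 bp
  49→57: 8 bp
  57→66: 9 bp
  66→78: 12 bp
  78→85: 7 bp
  85→93: 8 bp
  93→111: 18 bp
  111→119: 8 bp
  119→128: 9 bp
  128→133: 5 bp
  133→153: 20 bp
  153→160: 7 bp
  160→171: 11 bp
  171→180: 9 bp
  180→184: 4 bp
  184→188: 4 bp
  188→193: 5 bp
  193→198: 5 bp
  198→205: 7 bp
  205→209: 4 bp
  209→217: 8 bp
  217→5 (wrap): 222-217+5 = 10 bp

[4,4,4,5,5,5,5,6,7,7,7,7,8,8,8,8,8,8,9,9,9,10,10,11,12,18,20]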